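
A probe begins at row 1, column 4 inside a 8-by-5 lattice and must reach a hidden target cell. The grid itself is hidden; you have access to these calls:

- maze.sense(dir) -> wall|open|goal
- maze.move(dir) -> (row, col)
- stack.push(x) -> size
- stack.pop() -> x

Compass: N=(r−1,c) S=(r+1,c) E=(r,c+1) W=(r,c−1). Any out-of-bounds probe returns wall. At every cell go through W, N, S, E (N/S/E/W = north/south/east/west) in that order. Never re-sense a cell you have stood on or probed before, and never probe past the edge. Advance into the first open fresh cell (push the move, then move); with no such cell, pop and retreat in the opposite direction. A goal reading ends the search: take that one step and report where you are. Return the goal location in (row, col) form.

>> maze.sense(dir=west)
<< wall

>> maze.sense(dir=north)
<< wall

>> maze.sense(dir=south)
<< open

>> stack.push(x=south)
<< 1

>> maze.move(dir=south)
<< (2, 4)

>> maze.sense(dir=west)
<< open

>> stack.push(x=west)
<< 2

>> maze.move(dir=west)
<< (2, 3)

>> maze.sense(dir=west)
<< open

>> stack.push(x=west)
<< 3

>> maze.move(dir=west)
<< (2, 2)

>> maze.sense(dir=west)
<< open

>> stack.push(x=west)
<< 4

>> maze.move(dir=west)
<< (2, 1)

>> maze.sense(dir=west)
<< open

>> stack.push(x=west)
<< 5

>> maze.move(dir=west)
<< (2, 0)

>> maze.sense(dir=north)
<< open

>> stack.push(x=north)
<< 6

>> maze.move(dir=north)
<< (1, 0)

>> maze.sense(dir=north)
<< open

>> stack.push(x=north)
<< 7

>> maze.move(dir=north)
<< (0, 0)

>> maze.sense(dir=east)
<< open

>> stack.push(x=east)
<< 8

>> maze.move(dir=east)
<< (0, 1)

>> maze.sense(dir=south)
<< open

>> stack.push(x=south)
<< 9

>> maze.move(dir=south)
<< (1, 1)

>> maze.sense(dir=east)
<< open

>> stack.push(x=east)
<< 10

>> maze.move(dir=east)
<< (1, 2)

>> maze.sense(dir=north)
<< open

>> stack.push(x=north)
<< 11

>> maze.move(dir=north)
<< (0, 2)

>> maze.sense(dir=east)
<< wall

>> stack.pop()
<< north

>> maze.move(dir=south)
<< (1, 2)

>> stack.pop()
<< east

>> maze.move(dir=west)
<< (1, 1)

>> stack.pop()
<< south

>> maze.move(dir=north)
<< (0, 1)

>> stack.pop()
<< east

>> maze.move(dir=west)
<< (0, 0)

>> stack.pop()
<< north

>> maze.move(dir=south)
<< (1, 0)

>> stack.pop()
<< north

>> maze.move(dir=south)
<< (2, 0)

>> maze.sense(dir=south)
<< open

>> stack.push(x=south)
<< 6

>> maze.move(dir=south)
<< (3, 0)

>> maze.sense(dir=south)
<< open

>> stack.push(x=south)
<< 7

>> maze.move(dir=south)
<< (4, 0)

>> maze.sense(dir=south)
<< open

>> stack.push(x=south)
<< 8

>> maze.move(dir=south)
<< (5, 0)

>> maze.sense(dir=south)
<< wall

>> maze.sense(dir=east)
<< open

>> stack.push(x=east)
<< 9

>> maze.move(dir=east)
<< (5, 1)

>> maze.sense(dir=north)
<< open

>> stack.push(x=north)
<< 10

>> maze.move(dir=north)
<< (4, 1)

>> maze.sense(dir=north)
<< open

>> stack.push(x=north)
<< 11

>> maze.move(dir=north)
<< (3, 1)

>> maze.sense(dir=east)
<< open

>> stack.push(x=east)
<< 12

>> maze.move(dir=east)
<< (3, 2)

>> maze.sense(dir=south)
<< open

>> stack.push(x=south)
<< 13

>> maze.move(dir=south)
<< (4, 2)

>> maze.sense(dir=south)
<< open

>> stack.push(x=south)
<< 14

>> maze.move(dir=south)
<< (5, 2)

>> maze.sense(dir=south)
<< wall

>> maze.sense(dir=east)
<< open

>> stack.push(x=east)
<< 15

>> maze.move(dir=east)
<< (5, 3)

>> maze.sense(dir=north)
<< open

>> stack.push(x=north)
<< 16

>> maze.move(dir=north)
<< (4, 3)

>> maze.sense(dir=north)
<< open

>> stack.push(x=north)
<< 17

>> maze.move(dir=north)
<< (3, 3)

>> maze.sense(dir=east)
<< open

>> stack.push(x=east)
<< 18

>> maze.move(dir=east)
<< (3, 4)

>> maze.sense(dir=south)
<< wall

>> stack.pop()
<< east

>> maze.move(dir=west)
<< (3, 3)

>> stack.pop()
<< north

>> maze.move(dir=south)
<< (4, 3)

>> stack.pop()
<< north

>> maze.move(dir=south)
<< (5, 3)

>> maze.sense(dir=south)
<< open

>> stack.push(x=south)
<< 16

>> maze.move(dir=south)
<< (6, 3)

>> maze.sense(dir=south)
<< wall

>> maze.sense(dir=east)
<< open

>> stack.push(x=east)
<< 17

>> maze.move(dir=east)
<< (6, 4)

>> maze.sense(dir=north)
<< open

>> stack.push(x=north)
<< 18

>> maze.move(dir=north)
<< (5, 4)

>> stack.pop()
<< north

>> maze.move(dir=south)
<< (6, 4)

>> maze.sense(dir=south)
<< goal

>> maze.move(dir=south)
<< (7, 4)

Answer: (7, 4)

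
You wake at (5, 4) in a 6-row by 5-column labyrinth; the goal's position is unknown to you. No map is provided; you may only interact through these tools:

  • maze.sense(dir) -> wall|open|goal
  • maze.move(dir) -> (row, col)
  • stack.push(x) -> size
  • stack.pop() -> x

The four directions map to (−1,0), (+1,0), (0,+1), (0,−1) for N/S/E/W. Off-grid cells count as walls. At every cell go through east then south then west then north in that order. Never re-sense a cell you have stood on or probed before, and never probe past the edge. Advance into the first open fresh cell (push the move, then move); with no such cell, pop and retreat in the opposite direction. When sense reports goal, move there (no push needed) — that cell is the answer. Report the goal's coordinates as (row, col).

Do: maze.sense[west]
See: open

Do: stack.push[west]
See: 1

Do: maze.move[west]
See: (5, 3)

Do: maze.sense[west]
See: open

Do: stack.push[west]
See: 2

Do: maze.move[west]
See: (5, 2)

Do: maze.sense[west]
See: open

Do: stack.push[west]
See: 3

Do: maze.move[west]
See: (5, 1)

Do: maze.sense[west]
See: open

Do: stack.push[west]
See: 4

Do: maze.move[west]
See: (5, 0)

Do: maze.sense[north]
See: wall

Do: stack.pop[]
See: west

Do: maze.move[east]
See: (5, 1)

Do: maze.sense[north]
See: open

Do: stack.push[north]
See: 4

Do: maze.move[north]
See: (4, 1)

Do: maze.sense[east]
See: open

Do: stack.push[east]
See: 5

Do: maze.move[east]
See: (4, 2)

Do: maze.sense[east]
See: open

Do: stack.push[east]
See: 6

Do: maze.move[east]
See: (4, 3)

Do: maze.sense[east]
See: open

Do: stack.push[east]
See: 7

Do: maze.move[east]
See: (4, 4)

Do: maze.sense[north]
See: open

Do: stack.push[north]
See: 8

Do: maze.move[north]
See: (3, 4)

Do: maze.sense[west]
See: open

Do: stack.push[west]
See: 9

Do: maze.move[west]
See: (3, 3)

Do: maze.sense[west]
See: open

Do: stack.push[west]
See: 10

Do: maze.move[west]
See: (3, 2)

Do: maze.sense[west]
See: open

Do: stack.push[west]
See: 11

Do: maze.move[west]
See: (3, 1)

Do: maze.sense[west]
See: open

Do: stack.push[west]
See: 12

Do: maze.move[west]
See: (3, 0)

Do: maze.sense[north]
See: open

Do: stack.push[north]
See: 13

Do: maze.move[north]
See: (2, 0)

Do: maze.sense[east]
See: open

Do: stack.push[east]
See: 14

Do: maze.move[east]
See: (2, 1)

Do: maze.sense[east]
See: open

Do: stack.push[east]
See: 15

Do: maze.move[east]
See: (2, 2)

Do: maze.sense[east]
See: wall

Do: maze.sense[north]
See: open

Do: stack.push[north]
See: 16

Do: maze.move[north]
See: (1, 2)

Do: maze.sense[east]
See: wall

Do: maze.sense[west]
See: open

Do: stack.push[west]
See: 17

Do: maze.move[west]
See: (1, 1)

Do: maze.sense[west]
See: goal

Do: maze.move[west]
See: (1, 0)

Answer: (1, 0)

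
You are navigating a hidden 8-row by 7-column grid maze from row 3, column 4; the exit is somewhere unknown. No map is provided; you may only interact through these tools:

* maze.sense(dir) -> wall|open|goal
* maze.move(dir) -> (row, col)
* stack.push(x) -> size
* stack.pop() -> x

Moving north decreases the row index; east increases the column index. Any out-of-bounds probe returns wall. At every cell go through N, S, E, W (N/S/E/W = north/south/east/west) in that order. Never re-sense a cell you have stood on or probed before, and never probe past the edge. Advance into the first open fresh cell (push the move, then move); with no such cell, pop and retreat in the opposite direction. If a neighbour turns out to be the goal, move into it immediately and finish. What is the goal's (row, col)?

~$ maze.sense dir: north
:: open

~$ stack.push x: north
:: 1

~$ maze.move dir: north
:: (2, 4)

~$ maze.sense dir: north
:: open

~$ stack.push x: north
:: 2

~$ maze.move dir: north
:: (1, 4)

~$ maze.sense dir: north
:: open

~$ stack.push x: north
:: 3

~$ maze.move dir: north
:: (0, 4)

~$ maze.sense dir: east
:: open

~$ stack.push x: east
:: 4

~$ maze.move dir: east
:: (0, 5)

~$ maze.sense dir: south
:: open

~$ stack.push x: south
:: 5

~$ maze.move dir: south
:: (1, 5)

~$ maze.sense dir: south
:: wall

~$ maze.sense dir: east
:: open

~$ stack.push x: east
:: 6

~$ maze.move dir: east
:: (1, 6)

~$ maze.sense dir: north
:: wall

~$ maze.sense dir: south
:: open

~$ stack.push x: south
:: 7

~$ maze.move dir: south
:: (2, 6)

~$ maze.sense dir: south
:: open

~$ stack.push x: south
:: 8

~$ maze.move dir: south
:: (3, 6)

~$ maze.sense dir: south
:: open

~$ stack.push x: south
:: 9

~$ maze.move dir: south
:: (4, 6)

~$ maze.sense dir: south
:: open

~$ stack.push x: south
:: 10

~$ maze.move dir: south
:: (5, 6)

~$ maze.sense dir: south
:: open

~$ stack.push x: south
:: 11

~$ maze.move dir: south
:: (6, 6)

~$ maze.sense dir: south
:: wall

~$ maze.sense dir: west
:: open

~$ stack.push x: west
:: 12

~$ maze.move dir: west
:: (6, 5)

~$ maze.sense dir: north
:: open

~$ stack.push x: north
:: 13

~$ maze.move dir: north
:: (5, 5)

~$ maze.sense dir: north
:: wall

~$ maze.sense dir: west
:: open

~$ stack.push x: west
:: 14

~$ maze.move dir: west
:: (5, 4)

~$ maze.sense dir: north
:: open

~$ stack.push x: north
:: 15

~$ maze.move dir: north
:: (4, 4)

~$ maze.sense dir: west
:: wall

~$ stack.pop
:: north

~$ maze.move dir: south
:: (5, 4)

~$ maze.sense dir: south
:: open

~$ stack.push x: south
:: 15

~$ maze.move dir: south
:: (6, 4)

~$ maze.sense dir: south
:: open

~$ stack.push x: south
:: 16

~$ maze.move dir: south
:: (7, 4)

~$ maze.sense dir: east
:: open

~$ stack.push x: east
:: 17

~$ maze.move dir: east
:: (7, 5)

~$ stack.pop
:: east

~$ maze.move dir: west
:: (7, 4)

~$ maze.sense dir: west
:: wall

~$ stack.pop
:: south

~$ maze.move dir: north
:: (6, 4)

~$ maze.sense dir: west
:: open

~$ stack.push x: west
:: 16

~$ maze.move dir: west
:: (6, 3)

~$ maze.sense dir: north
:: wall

~$ maze.sense dir: west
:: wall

~$ stack.pop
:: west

~$ maze.move dir: east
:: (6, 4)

~$ stack.pop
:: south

~$ maze.move dir: north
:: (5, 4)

~$ stack.pop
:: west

~$ maze.move dir: east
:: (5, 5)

~$ stack.pop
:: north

~$ maze.move dir: south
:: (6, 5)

~$ stack.pop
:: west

~$ maze.move dir: east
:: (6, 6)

~$ stack.pop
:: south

~$ maze.move dir: north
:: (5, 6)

~$ stack.pop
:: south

~$ maze.move dir: north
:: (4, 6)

~$ stack.pop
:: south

~$ maze.move dir: north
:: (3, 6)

~$ maze.sense dir: west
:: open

~$ stack.push x: west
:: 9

~$ maze.move dir: west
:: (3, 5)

~$ stack.pop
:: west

~$ maze.move dir: east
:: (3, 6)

~$ stack.pop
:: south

~$ maze.move dir: north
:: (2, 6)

~$ stack.pop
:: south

~$ maze.move dir: north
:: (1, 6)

~$ stack.pop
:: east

~$ maze.move dir: west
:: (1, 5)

~$ stack.pop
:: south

~$ maze.move dir: north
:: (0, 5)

~$ stack.pop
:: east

~$ maze.move dir: west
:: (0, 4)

~$ maze.sense dir: west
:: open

~$ stack.push x: west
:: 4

~$ maze.move dir: west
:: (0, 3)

~$ maze.sense dir: south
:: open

~$ stack.push x: south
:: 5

~$ maze.move dir: south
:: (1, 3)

~$ maze.sense dir: south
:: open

~$ stack.push x: south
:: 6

~$ maze.move dir: south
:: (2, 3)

~$ maze.sense dir: south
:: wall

~$ maze.sense dir: west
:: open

~$ stack.push x: west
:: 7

~$ maze.move dir: west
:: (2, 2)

~$ maze.sense dir: north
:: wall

~$ maze.sense dir: south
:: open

~$ stack.push x: south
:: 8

~$ maze.move dir: south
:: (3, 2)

~$ maze.sense dir: south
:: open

~$ stack.push x: south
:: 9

~$ maze.move dir: south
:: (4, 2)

~$ maze.sense dir: south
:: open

~$ stack.push x: south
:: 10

~$ maze.move dir: south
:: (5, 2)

~$ maze.sense dir: west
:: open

~$ stack.push x: west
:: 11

~$ maze.move dir: west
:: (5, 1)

~$ maze.sense dir: north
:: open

~$ stack.push x: north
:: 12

~$ maze.move dir: north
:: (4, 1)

~$ maze.sense dir: north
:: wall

~$ maze.sense dir: west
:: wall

~$ stack.pop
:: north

~$ maze.move dir: south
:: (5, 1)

~$ maze.sense dir: south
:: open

~$ stack.push x: south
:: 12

~$ maze.move dir: south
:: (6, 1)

~$ maze.sense dir: south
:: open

~$ stack.push x: south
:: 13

~$ maze.move dir: south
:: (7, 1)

~$ maze.sense dir: east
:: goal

~$ maze.move dir: east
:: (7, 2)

Answer: (7, 2)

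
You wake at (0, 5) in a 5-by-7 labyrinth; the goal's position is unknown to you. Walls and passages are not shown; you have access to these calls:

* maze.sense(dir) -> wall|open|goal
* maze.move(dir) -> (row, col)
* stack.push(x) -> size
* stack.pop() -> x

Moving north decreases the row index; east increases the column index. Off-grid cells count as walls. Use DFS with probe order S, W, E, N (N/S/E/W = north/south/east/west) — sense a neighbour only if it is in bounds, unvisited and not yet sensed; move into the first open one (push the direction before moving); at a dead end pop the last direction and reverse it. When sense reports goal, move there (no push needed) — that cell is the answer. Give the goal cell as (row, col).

CALL sense[dir=south]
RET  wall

CALL sense[dir=west]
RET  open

CALL push[x=west]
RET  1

CALL move[dir=west]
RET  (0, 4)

CALL sense[dir=south]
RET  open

CALL push[x=south]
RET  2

CALL move[dir=south]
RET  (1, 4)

CALL sense[dir=south]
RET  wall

CALL sense[dir=west]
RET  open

CALL push[x=west]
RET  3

CALL move[dir=west]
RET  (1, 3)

CALL sense[dir=south]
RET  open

CALL push[x=south]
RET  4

CALL move[dir=south]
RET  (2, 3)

CALL sense[dir=south]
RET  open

CALL push[x=south]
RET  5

CALL move[dir=south]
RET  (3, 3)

CALL sense[dir=south]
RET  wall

CALL sense[dir=west]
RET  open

CALL push[x=west]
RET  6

CALL move[dir=west]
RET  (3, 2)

CALL sense[dir=south]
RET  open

CALL push[x=south]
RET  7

CALL move[dir=south]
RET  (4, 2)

CALL sense[dir=west]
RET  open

CALL push[x=west]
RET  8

CALL move[dir=west]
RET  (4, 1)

CALL sense[dir=west]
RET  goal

CALL move[dir=west]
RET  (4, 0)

Answer: (4, 0)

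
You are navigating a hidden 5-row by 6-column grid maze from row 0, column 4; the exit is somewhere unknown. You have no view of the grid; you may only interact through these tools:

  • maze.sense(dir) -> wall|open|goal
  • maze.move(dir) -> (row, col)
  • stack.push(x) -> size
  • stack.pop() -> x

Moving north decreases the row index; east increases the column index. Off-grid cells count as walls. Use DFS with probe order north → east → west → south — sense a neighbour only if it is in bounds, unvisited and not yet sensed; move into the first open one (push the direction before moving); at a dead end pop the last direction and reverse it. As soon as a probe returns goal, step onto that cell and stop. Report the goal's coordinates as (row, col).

-> sense(dir='east')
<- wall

-> sense(dir='west')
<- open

-> push(x='west')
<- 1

-> move(dir='west')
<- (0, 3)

-> sense(dir='west')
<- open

-> push(x='west')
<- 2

-> move(dir='west')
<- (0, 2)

-> sense(dir='west')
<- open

-> push(x='west')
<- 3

-> move(dir='west')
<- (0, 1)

-> sense(dir='west')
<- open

-> push(x='west')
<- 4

-> move(dir='west')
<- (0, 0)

-> sense(dir='south')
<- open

-> push(x='south')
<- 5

-> move(dir='south')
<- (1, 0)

-> sense(dir='east')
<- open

-> push(x='east')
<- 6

-> move(dir='east')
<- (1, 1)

-> sense(dir='east')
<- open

-> push(x='east')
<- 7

-> move(dir='east')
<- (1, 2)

-> sense(dir='east')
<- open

-> push(x='east')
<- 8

-> move(dir='east')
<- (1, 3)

-> sense(dir='east')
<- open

-> push(x='east')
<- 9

-> move(dir='east')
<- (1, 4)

-> sense(dir='east')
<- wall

-> sense(dir='south')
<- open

-> push(x='south')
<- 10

-> move(dir='south')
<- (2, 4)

-> sense(dir='east')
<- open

-> push(x='east')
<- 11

-> move(dir='east')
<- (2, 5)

-> sense(dir='south')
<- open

-> push(x='south')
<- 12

-> move(dir='south')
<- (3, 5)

-> sense(dir='west')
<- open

-> push(x='west')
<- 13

-> move(dir='west')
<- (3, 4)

-> sense(dir='west')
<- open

-> push(x='west')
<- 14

-> move(dir='west')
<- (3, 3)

-> sense(dir='north')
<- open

-> push(x='north')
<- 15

-> move(dir='north')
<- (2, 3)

-> sense(dir='west')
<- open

-> push(x='west')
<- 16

-> move(dir='west')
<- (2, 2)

-> sense(dir='west')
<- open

-> push(x='west')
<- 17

-> move(dir='west')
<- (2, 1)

-> sense(dir='west')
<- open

-> push(x='west')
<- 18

-> move(dir='west')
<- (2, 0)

-> sense(dir='south')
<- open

-> push(x='south')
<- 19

-> move(dir='south')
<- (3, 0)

-> sense(dir='east')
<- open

-> push(x='east')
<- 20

-> move(dir='east')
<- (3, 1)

-> sense(dir='east')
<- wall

-> sense(dir='south')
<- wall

-> pop()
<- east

-> move(dir='west')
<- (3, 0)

-> sense(dir='south')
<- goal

-> move(dir='south')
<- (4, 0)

Answer: (4, 0)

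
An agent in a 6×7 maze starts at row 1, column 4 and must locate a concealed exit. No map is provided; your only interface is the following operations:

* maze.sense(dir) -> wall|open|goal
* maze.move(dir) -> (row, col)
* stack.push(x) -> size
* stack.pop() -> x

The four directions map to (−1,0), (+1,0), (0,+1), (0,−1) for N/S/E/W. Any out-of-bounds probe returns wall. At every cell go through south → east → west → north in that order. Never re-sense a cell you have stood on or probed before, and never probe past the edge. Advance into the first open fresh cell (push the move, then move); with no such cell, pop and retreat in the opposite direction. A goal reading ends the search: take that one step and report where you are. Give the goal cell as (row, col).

Calling maze.sense with south, and see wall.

I try maze.sense with east, and observe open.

I use stack.push with east, and get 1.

I run maze.move with east, which returns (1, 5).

Next I call maze.sense with south, which returns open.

I invoke stack.push with south, which returns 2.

I call maze.move with south, and observe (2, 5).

I use maze.sense with south, : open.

Using stack.push with south, → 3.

I invoke maze.move with south, : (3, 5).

Calling maze.sense with south, : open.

Calling stack.push with south, which returns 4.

I run maze.move with south, : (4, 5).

Invoking maze.sense with south, which returns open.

Then stack.push with south, and get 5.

Invoking maze.move with south, — result: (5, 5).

Then maze.sense with east, yielding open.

Next I call stack.push with east, → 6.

I try maze.move with east, which returns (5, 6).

Then maze.sense with north, and see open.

Then stack.push with north, → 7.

I run maze.move with north, yielding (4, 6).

Using maze.sense with north, giving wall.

Next I call stack.pop(), : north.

I use maze.move with south, and see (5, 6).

I run stack.pop, giving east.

I try maze.move with west, : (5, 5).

Then maze.sense with west, which returns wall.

I invoke stack.pop(), and get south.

Now I run maze.move with north, giving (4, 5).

I call maze.sense with west, → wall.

I run stack.pop, — result: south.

I call maze.move with north, which returns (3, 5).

I call maze.sense with west, — result: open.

I call stack.push with west, and see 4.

I invoke maze.move with west, and see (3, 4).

Next I call maze.sense with west, — result: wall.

I use stack.pop, yielding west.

Calling maze.move with east, yielding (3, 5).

I call stack.pop, — result: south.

I use maze.move with north, giving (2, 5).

Invoking maze.sense with east, → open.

I invoke stack.push with east, → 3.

Now I run maze.move with east, yielding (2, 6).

Calling maze.sense with north, → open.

I use stack.push with north, and observe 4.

Using maze.move with north, yielding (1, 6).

I call maze.sense with north, and observe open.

Using stack.push with north, which returns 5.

Next I call maze.move with north, which returns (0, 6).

I use maze.sense with west, : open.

I run stack.push with west, yielding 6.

Calling maze.move with west, giving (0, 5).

I use maze.sense with west, → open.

I use stack.push with west, → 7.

Calling maze.move with west, : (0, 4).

I use maze.sense with west, yielding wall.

I try stack.pop(), which returns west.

Now I run maze.move with east, : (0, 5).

Now I run stack.pop(), and see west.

Invoking maze.move with east, yielding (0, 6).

Then stack.pop, and observe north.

I try maze.move with south, and get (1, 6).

Using stack.pop(), → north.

I invoke maze.move with south, yielding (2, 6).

I try stack.pop, and observe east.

Now I run maze.move with west, — result: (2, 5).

Now I run stack.pop, giving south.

I use maze.move with north, and observe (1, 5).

Invoking stack.pop(), giving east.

I invoke maze.move with west, and observe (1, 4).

Using maze.sense with west, giving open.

Now I run stack.push with west, and observe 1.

Next I call maze.move with west, and get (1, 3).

Next I call maze.sense with south, : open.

I call stack.push with south, which returns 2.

I call maze.move with south, : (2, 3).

Invoking maze.sense with west, which returns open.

I call stack.push with west, and see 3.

Now I run maze.move with west, : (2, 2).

Using maze.sense with south, yielding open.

Using stack.push with south, : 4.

Using maze.move with south, : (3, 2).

Calling maze.sense with south, → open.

Invoking stack.push with south, and see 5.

Next I call maze.move with south, giving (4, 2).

Using maze.sense with south, — result: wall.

Next I call maze.sense with east, : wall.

I try maze.sense with west, and see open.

I try stack.push with west, and get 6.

I call maze.move with west, which returns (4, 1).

Invoking maze.sense with south, yielding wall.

I use maze.sense with west, which returns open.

Calling stack.push with west, giving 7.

Using maze.move with west, → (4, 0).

I use maze.sense with south, which returns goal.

I use maze.move with south, and get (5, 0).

Answer: (5, 0)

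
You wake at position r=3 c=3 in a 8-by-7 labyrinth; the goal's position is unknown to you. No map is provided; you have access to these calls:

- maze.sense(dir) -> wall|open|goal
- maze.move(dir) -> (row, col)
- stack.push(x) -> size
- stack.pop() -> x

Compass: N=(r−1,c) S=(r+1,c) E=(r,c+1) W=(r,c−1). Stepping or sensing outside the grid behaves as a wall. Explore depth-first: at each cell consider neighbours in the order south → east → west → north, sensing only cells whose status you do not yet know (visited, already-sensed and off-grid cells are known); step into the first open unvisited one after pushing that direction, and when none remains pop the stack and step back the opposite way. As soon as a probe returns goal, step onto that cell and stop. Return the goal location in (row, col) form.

~$ maze.sense dir: south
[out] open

~$ stack.push x: south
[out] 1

~$ maze.move dir: south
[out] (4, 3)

~$ maze.sense dir: south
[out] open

~$ stack.push x: south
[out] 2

~$ maze.move dir: south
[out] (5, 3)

~$ maze.sense dir: south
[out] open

~$ stack.push x: south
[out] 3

~$ maze.move dir: south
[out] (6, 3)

~$ maze.sense dir: south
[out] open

~$ stack.push x: south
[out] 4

~$ maze.move dir: south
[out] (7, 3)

~$ maze.sense dir: east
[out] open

~$ stack.push x: east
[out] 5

~$ maze.move dir: east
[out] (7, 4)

~$ maze.sense dir: east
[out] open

~$ stack.push x: east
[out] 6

~$ maze.move dir: east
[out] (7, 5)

~$ maze.sense dir: east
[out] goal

~$ maze.move dir: east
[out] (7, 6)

Answer: (7, 6)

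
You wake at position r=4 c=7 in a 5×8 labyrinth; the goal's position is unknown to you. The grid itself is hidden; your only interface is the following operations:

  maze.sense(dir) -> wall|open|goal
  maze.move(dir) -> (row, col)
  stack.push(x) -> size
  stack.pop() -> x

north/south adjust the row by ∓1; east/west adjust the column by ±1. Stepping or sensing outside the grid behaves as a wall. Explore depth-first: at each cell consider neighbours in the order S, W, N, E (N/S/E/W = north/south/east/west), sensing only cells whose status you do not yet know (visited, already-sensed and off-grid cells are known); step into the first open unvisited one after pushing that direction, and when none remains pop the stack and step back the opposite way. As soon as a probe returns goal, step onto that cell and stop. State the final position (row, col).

[in] sense dir=west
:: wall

[in] sense dir=north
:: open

[in] push x=north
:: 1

[in] move dir=north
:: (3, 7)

[in] sense dir=west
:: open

[in] push x=west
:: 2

[in] move dir=west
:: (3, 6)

[in] sense dir=west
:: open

[in] push x=west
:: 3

[in] move dir=west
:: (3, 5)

[in] sense dir=south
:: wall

[in] sense dir=west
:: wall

[in] sense dir=north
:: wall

[in] pop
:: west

[in] move dir=east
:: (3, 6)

[in] sense dir=north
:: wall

[in] pop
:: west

[in] move dir=east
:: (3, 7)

[in] sense dir=north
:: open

[in] push x=north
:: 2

[in] move dir=north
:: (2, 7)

[in] sense dir=north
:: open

[in] push x=north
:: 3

[in] move dir=north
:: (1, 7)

[in] sense dir=west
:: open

[in] push x=west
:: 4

[in] move dir=west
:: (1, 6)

[in] sense dir=west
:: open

[in] push x=west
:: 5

[in] move dir=west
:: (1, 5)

[in] sense dir=west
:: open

[in] push x=west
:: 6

[in] move dir=west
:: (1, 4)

[in] sense dir=south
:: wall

[in] sense dir=west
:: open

[in] push x=west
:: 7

[in] move dir=west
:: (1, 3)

[in] sense dir=south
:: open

[in] push x=south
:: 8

[in] move dir=south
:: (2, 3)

[in] sense dir=south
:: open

[in] push x=south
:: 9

[in] move dir=south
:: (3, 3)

[in] sense dir=south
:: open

[in] push x=south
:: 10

[in] move dir=south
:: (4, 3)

[in] sense dir=west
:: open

[in] push x=west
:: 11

[in] move dir=west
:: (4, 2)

[in] sense dir=west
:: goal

[in] move dir=west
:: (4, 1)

Answer: (4, 1)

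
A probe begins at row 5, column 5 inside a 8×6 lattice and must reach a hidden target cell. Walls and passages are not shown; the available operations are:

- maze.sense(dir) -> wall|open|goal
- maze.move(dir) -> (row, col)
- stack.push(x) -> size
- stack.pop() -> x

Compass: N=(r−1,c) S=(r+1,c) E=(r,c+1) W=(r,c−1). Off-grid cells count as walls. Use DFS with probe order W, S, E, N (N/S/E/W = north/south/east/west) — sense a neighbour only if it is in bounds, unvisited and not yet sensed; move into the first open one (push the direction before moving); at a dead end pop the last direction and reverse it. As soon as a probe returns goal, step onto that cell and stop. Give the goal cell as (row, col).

// 1. maze.sense(dir→west) : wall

// 2. maze.sense(dir→south) : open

// 3. stack.push(x→south) : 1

// 4. maze.move(dir→south) : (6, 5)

// 5. maze.sense(dir→west) : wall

// 6. maze.sense(dir→south) : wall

// 7. stack.pop() : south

// 8. maze.move(dir→north) : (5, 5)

// 9. maze.sense(dir→north) : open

// 10. stack.push(x→north) : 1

// 11. maze.move(dir→north) : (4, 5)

// 12. maze.sense(dir→west) : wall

// 13. maze.sense(dir→north) : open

// 14. stack.push(x→north) : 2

// 15. maze.move(dir→north) : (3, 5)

// 16. maze.sense(dir→west) : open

// 17. stack.push(x→west) : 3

// 18. maze.move(dir→west) : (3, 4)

// 19. maze.sense(dir→west) : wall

// 20. maze.sense(dir→north) : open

// 21. stack.push(x→north) : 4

// 22. maze.move(dir→north) : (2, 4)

// 23. maze.sense(dir→west) : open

// 24. stack.push(x→west) : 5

// 25. maze.move(dir→west) : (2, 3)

// 26. maze.sense(dir→west) : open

// 27. stack.push(x→west) : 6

// 28. maze.move(dir→west) : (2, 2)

// 29. maze.sense(dir→west) : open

// 30. stack.push(x→west) : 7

// 31. maze.move(dir→west) : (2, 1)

// 32. maze.sense(dir→west) : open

// 33. stack.push(x→west) : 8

// 34. maze.move(dir→west) : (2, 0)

// 35. maze.sense(dir→south) : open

// 36. stack.push(x→south) : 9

// 37. maze.move(dir→south) : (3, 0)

// 38. maze.sense(dir→south) : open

// 39. stack.push(x→south) : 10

// 40. maze.move(dir→south) : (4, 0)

// 41. maze.sense(dir→south) : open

// 42. stack.push(x→south) : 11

// 43. maze.move(dir→south) : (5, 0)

// 44. maze.sense(dir→south) : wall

// 45. maze.sense(dir→east) : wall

// 46. stack.pop() : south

// 47. maze.move(dir→north) : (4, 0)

// 48. maze.sense(dir→east) : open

// 49. stack.push(x→east) : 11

// 50. maze.move(dir→east) : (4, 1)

// 51. maze.sense(dir→east) : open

// 52. stack.push(x→east) : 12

// 53. maze.move(dir→east) : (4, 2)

// 54. maze.sense(dir→south) : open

// 55. stack.push(x→south) : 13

// 56. maze.move(dir→south) : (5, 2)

// 57. maze.sense(dir→south) : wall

// 58. maze.sense(dir→east) : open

// 59. stack.push(x→east) : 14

// 60. maze.move(dir→east) : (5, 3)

// 61. maze.sense(dir→south) : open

// 62. stack.push(x→south) : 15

// 63. maze.move(dir→south) : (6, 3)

// 64. maze.sense(dir→south) : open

// 65. stack.push(x→south) : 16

// 66. maze.move(dir→south) : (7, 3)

// 67. maze.sense(dir→west) : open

// 68. stack.push(x→west) : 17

// 69. maze.move(dir→west) : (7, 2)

// 70. maze.sense(dir→west) : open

// 71. stack.push(x→west) : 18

// 72. maze.move(dir→west) : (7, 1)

// 73. maze.sense(dir→west) : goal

// 74. maze.move(dir→west) : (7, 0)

Answer: (7, 0)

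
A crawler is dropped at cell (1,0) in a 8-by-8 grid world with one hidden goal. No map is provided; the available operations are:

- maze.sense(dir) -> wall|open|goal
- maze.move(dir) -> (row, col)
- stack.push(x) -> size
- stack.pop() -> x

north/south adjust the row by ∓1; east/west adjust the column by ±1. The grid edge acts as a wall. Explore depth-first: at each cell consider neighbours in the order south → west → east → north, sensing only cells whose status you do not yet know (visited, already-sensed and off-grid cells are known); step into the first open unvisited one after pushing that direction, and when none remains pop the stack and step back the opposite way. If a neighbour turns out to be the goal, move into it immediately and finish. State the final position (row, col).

! sense(dir→south) == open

! push(x→south) == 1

! move(dir→south) == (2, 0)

! sense(dir→south) == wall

! sense(dir→east) == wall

! pop() == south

! move(dir→north) == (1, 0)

! sense(dir→east) == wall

! sense(dir→north) == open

! push(x→north) == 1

! move(dir→north) == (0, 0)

! sense(dir→east) == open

! push(x→east) == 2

! move(dir→east) == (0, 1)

! sense(dir→east) == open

! push(x→east) == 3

! move(dir→east) == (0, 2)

! sense(dir→south) == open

! push(x→south) == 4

! move(dir→south) == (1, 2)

! sense(dir→south) == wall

! sense(dir→east) == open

! push(x→east) == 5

! move(dir→east) == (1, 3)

! sense(dir→south) == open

! push(x→south) == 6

! move(dir→south) == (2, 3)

! sense(dir→south) == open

! push(x→south) == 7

! move(dir→south) == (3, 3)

! sense(dir→south) == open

! push(x→south) == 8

! move(dir→south) == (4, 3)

! sense(dir→south) == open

! push(x→south) == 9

! move(dir→south) == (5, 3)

! sense(dir→south) == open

! push(x→south) == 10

! move(dir→south) == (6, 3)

! sense(dir→south) == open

! push(x→south) == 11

! move(dir→south) == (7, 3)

! sense(dir→west) == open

! push(x→west) == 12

! move(dir→west) == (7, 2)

! sense(dir→west) == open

! push(x→west) == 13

! move(dir→west) == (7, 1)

! sense(dir→west) == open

! push(x→west) == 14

! move(dir→west) == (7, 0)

! sense(dir→north) == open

! push(x→north) == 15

! move(dir→north) == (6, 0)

! sense(dir→east) == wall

! sense(dir→north) == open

! push(x→north) == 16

! move(dir→north) == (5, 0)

! sense(dir→east) == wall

! sense(dir→north) == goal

! move(dir→north) == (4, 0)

Answer: (4, 0)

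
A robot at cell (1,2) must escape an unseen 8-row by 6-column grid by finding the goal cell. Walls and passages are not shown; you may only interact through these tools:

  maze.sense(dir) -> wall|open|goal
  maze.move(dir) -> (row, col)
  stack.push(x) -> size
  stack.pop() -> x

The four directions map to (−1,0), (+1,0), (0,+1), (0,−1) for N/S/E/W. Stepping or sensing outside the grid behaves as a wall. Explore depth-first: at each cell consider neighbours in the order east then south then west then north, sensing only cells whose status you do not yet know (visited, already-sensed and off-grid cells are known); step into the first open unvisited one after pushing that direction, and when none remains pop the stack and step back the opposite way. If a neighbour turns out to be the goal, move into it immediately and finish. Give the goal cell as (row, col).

>>> maze.sense east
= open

>>> stack.push east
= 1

>>> maze.move east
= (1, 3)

>>> maze.sense east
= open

>>> stack.push east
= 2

>>> maze.move east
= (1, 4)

>>> maze.sense east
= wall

>>> maze.sense south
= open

>>> stack.push south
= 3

>>> maze.move south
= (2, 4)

>>> maze.sense east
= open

>>> stack.push east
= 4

>>> maze.move east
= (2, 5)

>>> maze.sense south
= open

>>> stack.push south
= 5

>>> maze.move south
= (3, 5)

>>> maze.sense south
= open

>>> stack.push south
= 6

>>> maze.move south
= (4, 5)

>>> maze.sense south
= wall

>>> maze.sense west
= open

>>> stack.push west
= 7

>>> maze.move west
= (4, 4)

>>> maze.sense south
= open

>>> stack.push south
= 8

>>> maze.move south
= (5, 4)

>>> maze.sense south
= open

>>> stack.push south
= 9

>>> maze.move south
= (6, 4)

>>> maze.sense east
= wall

>>> maze.sense south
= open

>>> stack.push south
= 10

>>> maze.move south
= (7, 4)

>>> maze.sense east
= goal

>>> maze.move east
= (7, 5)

Answer: (7, 5)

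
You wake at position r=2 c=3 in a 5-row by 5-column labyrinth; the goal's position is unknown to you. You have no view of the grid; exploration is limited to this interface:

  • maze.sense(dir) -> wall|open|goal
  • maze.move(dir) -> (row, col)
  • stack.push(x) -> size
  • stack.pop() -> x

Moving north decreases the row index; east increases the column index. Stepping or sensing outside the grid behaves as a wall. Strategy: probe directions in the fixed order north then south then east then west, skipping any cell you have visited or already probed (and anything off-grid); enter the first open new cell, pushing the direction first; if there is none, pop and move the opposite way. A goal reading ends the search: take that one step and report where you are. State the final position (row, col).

Calling sense on dir→north, — result: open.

Invoking push on x→north, giving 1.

Next I call move on dir→north, giving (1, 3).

I invoke sense on dir→north, and observe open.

Calling push on x→north, which returns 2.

I use move on dir→north, and see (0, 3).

Using sense on dir→east, and see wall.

Invoking sense on dir→west, which returns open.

Calling push on x→west, — result: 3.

Calling move on dir→west, : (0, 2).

I run sense on dir→south, : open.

I invoke push on x→south, : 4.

I use move on dir→south, and get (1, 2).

I try sense on dir→south, → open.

I call push on x→south, and see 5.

Then move on dir→south, — result: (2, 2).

I run sense on dir→south, which returns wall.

I call sense on dir→west, yielding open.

I run push on x→west, → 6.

I try move on dir→west, and observe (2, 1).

I invoke sense on dir→north, — result: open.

Using push on x→north, which returns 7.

Invoking move on dir→north, which returns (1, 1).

Next I call sense on dir→north, : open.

Now I run push on x→north, → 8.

Then move on dir→north, → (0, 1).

Now I run sense on dir→west, yielding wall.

Next I call pop, which returns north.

Using move on dir→south, → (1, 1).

Using sense on dir→west, and see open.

I call push on x→west, → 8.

I call move on dir→west, which returns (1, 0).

I invoke sense on dir→south, — result: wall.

Then pop(), which returns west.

Calling move on dir→east, which returns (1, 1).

I try pop(), — result: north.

Using move on dir→south, → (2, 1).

Now I run sense on dir→south, → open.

Calling push on x→south, yielding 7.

Next I call move on dir→south, yielding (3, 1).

I use sense on dir→south, giving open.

I try push on x→south, and observe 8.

I invoke move on dir→south, which returns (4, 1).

Calling sense on dir→east, and see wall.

I use sense on dir→west, which returns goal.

I call move on dir→west, and observe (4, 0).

Answer: (4, 0)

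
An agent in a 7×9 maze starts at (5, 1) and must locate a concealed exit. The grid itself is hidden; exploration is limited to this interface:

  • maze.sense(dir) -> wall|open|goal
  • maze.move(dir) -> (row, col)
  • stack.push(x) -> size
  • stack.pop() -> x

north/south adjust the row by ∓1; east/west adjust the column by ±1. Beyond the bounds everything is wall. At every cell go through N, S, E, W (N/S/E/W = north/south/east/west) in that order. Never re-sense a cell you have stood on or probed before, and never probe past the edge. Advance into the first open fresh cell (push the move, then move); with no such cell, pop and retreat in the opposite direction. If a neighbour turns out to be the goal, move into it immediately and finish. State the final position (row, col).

I invoke maze.sense(dir='north'), → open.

I try stack.push(x='north'), giving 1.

Now I run maze.move(dir='north'), and see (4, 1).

Invoking maze.sense(dir='north'), → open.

Invoking stack.push(x='north'), which returns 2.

Next I call maze.move(dir='north'), : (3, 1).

Next I call maze.sense(dir='north'), and see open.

Using stack.push(x='north'), and see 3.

Using maze.move(dir='north'), yielding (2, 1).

I use maze.sense(dir='north'), giving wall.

Calling maze.sense(dir='east'), which returns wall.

Now I run maze.sense(dir='west'), giving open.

I try stack.push(x='west'), and observe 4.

Next I call maze.move(dir='west'), which returns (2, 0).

Using maze.sense(dir='north'), and see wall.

I call maze.sense(dir='south'), — result: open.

I try stack.push(x='south'), and see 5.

Calling maze.move(dir='south'), and get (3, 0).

Now I run maze.sense(dir='south'), → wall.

I use stack.pop(), yielding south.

I call maze.move(dir='north'), and get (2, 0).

Calling stack.pop, — result: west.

Now I run maze.move(dir='east'), and get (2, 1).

Using stack.pop, — result: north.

Next I call maze.move(dir='south'), and see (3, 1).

I run maze.sense(dir='east'), → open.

I run stack.push(x='east'), and see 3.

Now I run maze.move(dir='east'), which returns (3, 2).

Then maze.sense(dir='south'), and get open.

Calling stack.push(x='south'), yielding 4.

Now I run maze.move(dir='south'), yielding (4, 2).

I invoke maze.sense(dir='south'), and observe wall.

I call maze.sense(dir='east'), and get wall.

Calling stack.pop, and see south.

Then maze.move(dir='north'), → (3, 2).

Using maze.sense(dir='east'), which returns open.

Calling stack.push(x='east'), and see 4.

I invoke maze.move(dir='east'), yielding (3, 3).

Next I call maze.sense(dir='north'), giving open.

Invoking stack.push(x='north'), giving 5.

Calling maze.move(dir='north'), which returns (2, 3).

I invoke maze.sense(dir='north'), : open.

Next I call stack.push(x='north'), : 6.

I call maze.move(dir='north'), which returns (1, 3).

Now I run maze.sense(dir='north'), and observe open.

I run stack.push(x='north'), and see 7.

Using maze.move(dir='north'), which returns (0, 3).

I call maze.sense(dir='east'), which returns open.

Using stack.push(x='east'), and get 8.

Using maze.move(dir='east'), and observe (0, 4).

Using maze.sense(dir='south'), giving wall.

I try maze.sense(dir='east'), : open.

I use stack.push(x='east'), and see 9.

I try maze.move(dir='east'), which returns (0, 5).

Then maze.sense(dir='south'), → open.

Then stack.push(x='south'), and see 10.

I use maze.move(dir='south'), : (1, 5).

Now I run maze.sense(dir='south'), and get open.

I call stack.push(x='south'), → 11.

I run maze.move(dir='south'), and get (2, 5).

I try maze.sense(dir='south'), and see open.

I run stack.push(x='south'), and see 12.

Calling maze.move(dir='south'), : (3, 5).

Invoking maze.sense(dir='south'), and observe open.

I run stack.push(x='south'), : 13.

Using maze.move(dir='south'), which returns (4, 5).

I use maze.sense(dir='south'), which returns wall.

Using maze.sense(dir='east'), and see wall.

Then maze.sense(dir='west'), and get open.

I call stack.push(x='west'), and get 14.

I invoke maze.move(dir='west'), — result: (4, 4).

Then maze.sense(dir='north'), and observe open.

I call stack.push(x='north'), and see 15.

Next I call maze.move(dir='north'), → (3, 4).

Calling maze.sense(dir='north'), and see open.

Next I call stack.push(x='north'), and get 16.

I use maze.move(dir='north'), and get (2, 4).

Then stack.pop, and get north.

Now I run maze.move(dir='south'), and observe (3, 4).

I try stack.pop(), — result: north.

I use maze.move(dir='south'), → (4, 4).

I invoke maze.sense(dir='south'), and see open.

I run stack.push(x='south'), : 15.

Invoking maze.move(dir='south'), and see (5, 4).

I try maze.sense(dir='south'), and get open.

Then stack.push(x='south'), and see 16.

I use maze.move(dir='south'), → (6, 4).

Next I call maze.sense(dir='east'), and observe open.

Then stack.push(x='east'), → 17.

I run maze.move(dir='east'), which returns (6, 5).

I call maze.sense(dir='east'), and see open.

I invoke stack.push(x='east'), and observe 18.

Invoking maze.move(dir='east'), which returns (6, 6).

I use maze.sense(dir='north'), and see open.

Invoking stack.push(x='north'), and observe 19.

I run maze.move(dir='north'), which returns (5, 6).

I call maze.sense(dir='east'), : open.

I try stack.push(x='east'), giving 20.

Next I call maze.move(dir='east'), giving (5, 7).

I use maze.sense(dir='north'), giving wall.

Next I call maze.sense(dir='south'), → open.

Next I call stack.push(x='south'), and see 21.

I try maze.move(dir='south'), giving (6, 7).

Using maze.sense(dir='east'), yielding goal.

I try maze.move(dir='east'), → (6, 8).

Answer: (6, 8)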